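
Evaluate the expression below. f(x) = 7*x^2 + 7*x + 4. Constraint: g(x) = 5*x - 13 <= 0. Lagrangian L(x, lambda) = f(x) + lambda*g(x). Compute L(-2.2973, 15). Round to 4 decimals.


Step 1: Evaluate f(x).
f(-2.2973) = 7*(-2.2973)^2 + 7*(-2.2973) + 4 = 24.862
Step 2: Evaluate g(x).
g(-2.2973) = 5*-2.2973 - 13 = -24.4865
Step 3: Compute Lagrangian.
L = 24.862 + 15*-24.4865 = -342.4355


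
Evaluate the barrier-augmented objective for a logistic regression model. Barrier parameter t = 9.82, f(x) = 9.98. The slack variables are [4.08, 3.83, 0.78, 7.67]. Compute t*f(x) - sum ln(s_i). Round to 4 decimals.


Step 1: Compute log-barrier.
ln values: [1.4061, 1.3429, -0.2485, 2.0373]
phi = -(1.4061 + 1.3429 - 0.2485 + 2.0373) = -4.5378
Step 2: Compute augmented objective.
t*f(x) = 9.82*9.98 = 98.0036
Total = 98.0036 - 4.5378 = 93.4658


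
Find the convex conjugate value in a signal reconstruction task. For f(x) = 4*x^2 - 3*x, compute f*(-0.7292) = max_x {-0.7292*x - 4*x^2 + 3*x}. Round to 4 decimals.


f*(y) = sup_x {y*x - a*x^2 - b*x} = sup_x {(y-b)*x - a*x^2}
FOC: (y - b) - 2a*x = 0 => x* = (y - b)/(2a)
x* = (-0.7292 + 3)/(2*4) = 0.2839
f*(-0.7292) = (y-b)^2/(4a) = (-0.7292 + 3)^2/(4*4)
= 5.1565/16 = 0.3223


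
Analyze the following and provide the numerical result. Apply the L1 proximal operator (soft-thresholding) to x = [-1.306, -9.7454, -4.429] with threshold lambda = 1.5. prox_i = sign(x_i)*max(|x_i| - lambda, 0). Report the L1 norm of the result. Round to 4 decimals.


Soft-thresholding with lambda = 1.5:
prox(-1.306) = sign(-1.306)*max(|-1.306| - 1.5, 0) = 0.0
prox(-9.7454) = sign(-9.7454)*max(|-9.7454| - 1.5, 0) = -8.2454
prox(-4.429) = sign(-4.429)*max(|-4.429| - 1.5, 0) = -2.929
prox(x) = [0.0, -8.2454, -2.929]
||prox(x)||_1 = 0.0 + 8.2454 + 2.929 = 11.1744


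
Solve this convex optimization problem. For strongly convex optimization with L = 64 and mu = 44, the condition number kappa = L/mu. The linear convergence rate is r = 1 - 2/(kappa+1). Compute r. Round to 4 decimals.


Step 1: Compute the condition number.
kappa = L/mu = 64/44 = 1.4545
Step 2: Compute the convergence rate.
r = 1 - 2/(kappa + 1) = 1 - 2*mu/(L + mu) = (L - mu)/(L + mu) = 20/108 = 0.1852


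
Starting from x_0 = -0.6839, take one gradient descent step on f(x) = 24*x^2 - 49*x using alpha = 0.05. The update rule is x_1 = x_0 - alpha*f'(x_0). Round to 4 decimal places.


We compute the gradient at x_0 and apply the update.
f'(x) = 48*x - 49
f'(-0.6839) = 48*-0.6839 - 49 = -81.8272
x_1 = -0.6839 - 0.05*-81.8272 = 3.4075


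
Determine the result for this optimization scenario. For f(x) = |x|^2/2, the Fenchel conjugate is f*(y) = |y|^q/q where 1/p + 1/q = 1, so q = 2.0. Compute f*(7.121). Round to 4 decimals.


The conjugate exponent q satisfies 1/p + 1/q = 1.
p = 2, so q = 2/(2 - 1) = 2.0
|y|^q = 7.121^2.0 = 50.7086
f*(7.121) = 50.7086 / 2.0 = 25.3543


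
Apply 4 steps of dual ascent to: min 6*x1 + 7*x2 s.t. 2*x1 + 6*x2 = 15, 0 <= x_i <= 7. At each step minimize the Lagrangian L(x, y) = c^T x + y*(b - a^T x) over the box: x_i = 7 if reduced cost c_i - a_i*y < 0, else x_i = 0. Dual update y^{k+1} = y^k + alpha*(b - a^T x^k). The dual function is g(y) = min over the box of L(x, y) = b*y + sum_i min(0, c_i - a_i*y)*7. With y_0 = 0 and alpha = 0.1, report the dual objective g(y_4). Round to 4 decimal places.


Dual ascent for LP: min 6*x1 + 7*x2, 2*x1 + 6*x2 = 15, 0 <= x_i <= 7
Step 1: y^k = 0.0, reduced costs: (6.0, 7.0)
  x^k = (0.0, 0.0), subgradient = b - a^T x = 15.0
  y^{k+1} = 0.0 + 0.1*15.0 = 1.5
Step 2: y^k = 1.5, reduced costs: (3.0, -2.0)
  x^k = (0.0, 7.0), subgradient = b - a^T x = -27.0
  y^{k+1} = 1.5 + 0.1*-27.0 = -1.2
Step 3: y^k = -1.2, reduced costs: (8.4, 14.2)
  x^k = (0.0, 0.0), subgradient = b - a^T x = 15.0
  y^{k+1} = -1.2 + 0.1*15.0 = 0.3
Step 4: y^k = 0.3, reduced costs: (5.4, 5.2)
  x^k = (0.0, 0.0), subgradient = b - a^T x = 15.0
  y^{k+1} = 0.3 + 0.1*15.0 = 1.8
Dual objective at y_4 = 1.8: reduced costs (2.4, -3.8), box minimizer x = (0.0, 7.0)
g(y_4) = b*y + (c1 - a1*y)*x1 + (c2 - a2*y)*x2 = 15*1.8 + 2.4*0.0 + (-3.8)*7.0 = 27.0 + 0.0 - 26.6 = 0.4


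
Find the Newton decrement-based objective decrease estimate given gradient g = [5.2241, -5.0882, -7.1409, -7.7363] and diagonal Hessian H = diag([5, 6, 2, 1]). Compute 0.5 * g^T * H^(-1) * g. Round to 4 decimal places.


Step 1: H is diagonal, so H^(-1) * g = [1.0448, -0.848, -3.5705, -7.7363].
Step 2: g^T H^(-1) g = sum_i g_i^2 / H_ii
  = (5.2241)^2/5 + (-5.0882)^2/6 + (-7.1409)^2/2 + (-7.7363)^2/1
  = 5.4582 + 4.315 + 25.4962 + 59.8503 = 95.1198
Step 3: Objective decrease = 0.5 * g^T H^(-1) g = 47.5599


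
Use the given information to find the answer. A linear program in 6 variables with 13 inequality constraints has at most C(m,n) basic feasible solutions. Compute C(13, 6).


Each vertex corresponds to some choice of n active constraints out of m, so the number of vertices is at most C(m, n) = m! / (n!(m-n)!).
m = 13, n = 6
Numerator: 13 * 12 * 11 * 10 * 9 * 8
Denominator: 6! = 720
C(13, 6) = 1716


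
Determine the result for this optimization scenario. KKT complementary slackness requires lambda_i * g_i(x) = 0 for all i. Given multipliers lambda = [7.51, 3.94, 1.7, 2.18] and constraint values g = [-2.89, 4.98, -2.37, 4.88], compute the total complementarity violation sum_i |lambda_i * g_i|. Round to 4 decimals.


KKT complementary slackness check:
lambda_1 * g_1 = 7.51 * -2.89 = -21.7039
lambda_2 * g_2 = 3.94 * 4.98 = 19.6212
lambda_3 * g_3 = 1.7 * -2.37 = -4.029
lambda_4 * g_4 = 2.18 * 4.88 = 10.6384
Total violation = 21.7039 + 19.6212 + 4.029 + 10.6384 = 55.9925


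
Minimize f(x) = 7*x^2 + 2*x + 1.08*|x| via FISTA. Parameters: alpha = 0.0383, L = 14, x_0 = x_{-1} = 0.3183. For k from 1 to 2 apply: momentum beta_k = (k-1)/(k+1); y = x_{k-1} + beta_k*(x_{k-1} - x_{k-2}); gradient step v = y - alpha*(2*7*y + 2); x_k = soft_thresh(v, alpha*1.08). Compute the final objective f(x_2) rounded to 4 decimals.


FISTA on f(x) = 7*x^2 + 2*x + 1.08*|x|
L = 14, alpha = 0.0383
Iteration 1: beta = 0.0, y = 0.3183 + 0.0*(0.3183 - 0.3183) = 0.3183
  grad(y) = 6.4562, v = y - alpha*grad = 0.071
  prox(v) = soft_thresh(0.071, 0.0414) = 0.0297
Iteration 2: beta = 0.3333, y = 0.0297 + 0.3333*(0.0297 - 0.3183) = -0.0665
  grad(y) = 1.0683, v = y - alpha*grad = -0.1075
  prox(v) = soft_thresh(-0.1075, 0.0414) = -0.0661
f(x_2) = 7*(-0.0661)^2 + 2*(-0.0661) + 1.08*|-0.0661| = -0.0302


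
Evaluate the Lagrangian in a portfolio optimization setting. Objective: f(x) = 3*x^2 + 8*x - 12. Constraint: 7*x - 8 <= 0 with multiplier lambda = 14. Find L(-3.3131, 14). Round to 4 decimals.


Step 1: Evaluate f(x).
f(-3.3131) = 3*(-3.3131)^2 + 8*(-3.3131) - 12 = -5.5749
Step 2: Evaluate g(x).
g(-3.3131) = 7*-3.3131 - 8 = -31.1917
Step 3: Compute Lagrangian.
L = -5.5749 + 14*-31.1917 = -442.2587


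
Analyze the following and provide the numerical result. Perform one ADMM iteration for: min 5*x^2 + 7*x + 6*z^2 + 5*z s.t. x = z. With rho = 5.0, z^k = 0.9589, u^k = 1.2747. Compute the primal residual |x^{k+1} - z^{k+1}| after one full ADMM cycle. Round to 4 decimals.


ADMM iteration with rho = 5.0, z^k = 0.9589, u^k = 1.2747
Step 1: x-update.
Minimize 5*x^2 + 7*x + (5.0/2)*(x - 0.9589 + 1.2747)^2
FOC: (2*5 + 5.0)*x = -7 + 5.0*(0.9589 - 1.2747)
x^{k+1} = -0.5719
Step 2: z-update.
Minimize 6*z^2 + 5*z + (5.0/2)*(-0.5719 - z + 1.2747)^2
FOC: (2*6 + 5.0)*z = -5 + 5.0*(-0.5719 + 1.2747)
z^{k+1} = -0.0874
Step 3: u-update.
u^{k+1} = 1.2747 - 0.5719 + 0.0874 = 0.7902
Step 4: Primal residual = |-0.5719 + 0.0874| = 0.4845


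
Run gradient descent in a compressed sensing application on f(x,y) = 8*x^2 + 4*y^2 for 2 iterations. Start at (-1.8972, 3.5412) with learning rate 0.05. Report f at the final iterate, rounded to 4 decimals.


Gradient descent on f(x,y) = 8*x^2 + 4*y^2.
Starting point: (-1.8972, 3.5412), alpha = 0.05
Step 1: grad_x = 2*8*-1.8972 = -30.3552, grad_y = 2*4*3.5412 = 28.3296
  x_1 = -1.8972 - 0.05*-30.3552 = -0.3794
  y_1 = 3.5412 - 0.05*28.3296 = 2.1247
Step 2: grad_x = 2*8*-0.3794 = -6.071, grad_y = 2*4*2.1247 = 16.9978
  x_2 = -0.3794 - 0.05*-6.071 = -0.0759
  y_2 = 2.1247 - 0.05*16.9978 = 1.2748
f(-0.0759, 1.2748) = 8*(-0.0759)^2 + 4*1.2748^2 = 6.5469


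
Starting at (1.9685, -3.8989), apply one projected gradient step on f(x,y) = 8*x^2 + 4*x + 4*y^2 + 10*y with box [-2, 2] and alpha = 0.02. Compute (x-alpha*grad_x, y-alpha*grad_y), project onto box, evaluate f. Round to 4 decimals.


Step 1: Compute gradient at (1.9685, -3.8989).
grad_x = 2*8*1.9685 + 4 = 35.496
grad_y = 2*4*-3.8989 + 10 = -21.1912
Step 2: Gradient step.
x_raw = 1.9685 - 0.02*35.496 = 1.2586
y_raw = -3.8989 - 0.02*-21.1912 = -3.4751
Step 3: Project onto [-2, 2].
x_proj = clip(1.2586) = 1.2586
y_proj = clip(-3.4751) = -2.0
Step 4: Evaluate f.
f(1.2586, -2.0) = 13.7065


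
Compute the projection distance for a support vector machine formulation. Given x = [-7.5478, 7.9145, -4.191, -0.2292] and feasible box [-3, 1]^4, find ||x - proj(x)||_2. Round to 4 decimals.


Project each component onto [-3, 1].
clip(-7.5478) = -3.0, clip(7.9145) = 1.0, clip(-4.191) = -3.0, clip(-0.2292) = -0.2292
Projection = [-3.0, 1.0, -3.0, -0.2292]
Squared diffs: [20.6825, 47.8103, 1.4185, 0.0]
Distance = sqrt(69.9113) = 8.3613


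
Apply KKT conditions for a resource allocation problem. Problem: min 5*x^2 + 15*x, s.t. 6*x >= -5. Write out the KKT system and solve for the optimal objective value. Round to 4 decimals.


Step 1: Try lambda = 0 (constraint inactive).
x_unc = -15/(2*5) = -1.5
Check: 6*-1.5 = -9.0 < -5 -- violated!
Step 2: Constraint must be active: 6*x = -5
x* = -5/6 = -0.8333 (rounded; the exact value -5/6 is used below)
lambda = (2*5*(-5/6) + 15)/6 = 1.1111
Step 3: Compute optimal value.
f(x*) = 5*(-5/6)^2 + 15*(-5/6) = -9.0278


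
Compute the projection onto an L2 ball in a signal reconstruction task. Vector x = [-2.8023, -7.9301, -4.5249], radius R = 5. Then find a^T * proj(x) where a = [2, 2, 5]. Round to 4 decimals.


Step 1: Compute ||x|| (intermediates to 6 decimals).
||x|| = sqrt((-2.8023)^2 + (-7.9301)^2 + (-4.5249)^2) = 9.550607
Step 2: Project.
Since ||x|| > R, scale = R/||x|| = 5/9.550607 = 0.523527, proj(x) = scale * x
proj(x) = [-1.46708, -4.151621, -2.368907]
Step 3: Dot product.
a^T * proj(x) = 2*(-1.46708) + 2*(-4.151621) + 5*(-2.368907) = -23.0819


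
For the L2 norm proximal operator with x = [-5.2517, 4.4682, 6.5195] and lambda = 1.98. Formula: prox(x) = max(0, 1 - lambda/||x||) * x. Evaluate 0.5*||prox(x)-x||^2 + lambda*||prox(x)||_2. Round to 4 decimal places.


Step 1: Compute ||x||.
||x|| = 9.4894
Step 2: Compute scaling factor.
scale = max(0, 1 - 1.98/9.4894) = 0.7913
Step 3: prox(x) = [-4.1559, 3.5359, 5.1592]
||prox(x)|| = 7.5094
Step 4: Proximal objective.
0.5*||prox-x||^2 = 1.9602
lambda*||prox|| = 14.8686
Total = 16.8288


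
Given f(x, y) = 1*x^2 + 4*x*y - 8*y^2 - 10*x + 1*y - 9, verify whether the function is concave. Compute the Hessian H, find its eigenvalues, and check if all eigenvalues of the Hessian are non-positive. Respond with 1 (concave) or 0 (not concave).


The Hessian of f(x,y) = 1*x^2 + 4*x*y - 8*y^2 - 10*x + 1*y - 9 is:
H = [[2, 4], [4, -16]]
Trace = 2 - 16 = -14
Determinant = 2*-16 - (4)^2 = -48
Discriminant = (-14)^2 - 4*-48 = 388.0
Eigenvalues: lambda_1 = -16.8489, lambda_2 = 2.8489
The function is not concave.

0


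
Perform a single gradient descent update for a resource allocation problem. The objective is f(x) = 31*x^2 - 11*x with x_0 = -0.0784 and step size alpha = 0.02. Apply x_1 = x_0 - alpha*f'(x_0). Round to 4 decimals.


We compute the gradient at x_0 and apply the update.
f'(x) = 62*x - 11
f'(-0.0784) = 62*-0.0784 - 11 = -15.8608
x_1 = -0.0784 - 0.02*-15.8608 = 0.2388


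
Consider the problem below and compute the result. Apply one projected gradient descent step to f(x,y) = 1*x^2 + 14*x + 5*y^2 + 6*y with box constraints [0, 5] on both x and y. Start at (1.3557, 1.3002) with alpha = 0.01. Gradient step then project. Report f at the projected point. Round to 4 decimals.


Step 1: Compute gradient at (1.3557, 1.3002).
grad_x = 2*1*1.3557 + 14 = 16.7114
grad_y = 2*5*1.3002 + 6 = 19.002
Step 2: Gradient step.
x_raw = 1.3557 - 0.01*16.7114 = 1.1886
y_raw = 1.3002 - 0.01*19.002 = 1.1102
Step 3: Project onto [0, 5].
x_proj = clip(1.1886) = 1.1886
y_proj = clip(1.1102) = 1.1102
Step 4: Evaluate f.
f(1.1886, 1.1102) = 30.8765


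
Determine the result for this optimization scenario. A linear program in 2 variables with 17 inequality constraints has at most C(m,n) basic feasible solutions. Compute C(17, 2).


Each vertex corresponds to some choice of n active constraints out of m, so the number of vertices is at most C(m, n) = m! / (n!(m-n)!).
m = 17, n = 2
Numerator: 17 * 16
Denominator: 2! = 2
C(17, 2) = 136


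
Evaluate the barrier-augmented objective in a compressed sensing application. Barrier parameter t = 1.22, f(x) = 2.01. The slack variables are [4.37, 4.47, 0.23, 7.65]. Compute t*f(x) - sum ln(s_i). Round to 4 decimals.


Step 1: Compute log-barrier.
ln values: [1.4748, 1.4974, -1.4697, 2.0347]
phi = -(1.4748 + 1.4974 - 1.4697 + 2.0347) = -3.5372
Step 2: Compute augmented objective.
t*f(x) = 1.22*2.01 = 2.4522
Total = 2.4522 - 3.5372 = -1.085


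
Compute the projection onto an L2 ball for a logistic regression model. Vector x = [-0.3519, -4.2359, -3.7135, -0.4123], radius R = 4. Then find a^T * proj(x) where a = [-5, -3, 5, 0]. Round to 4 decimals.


Step 1: Compute ||x|| (intermediates to 6 decimals).
||x|| = sqrt((-0.3519)^2 + (-4.2359)^2 + (-3.7135)^2 + (-0.4123)^2) = 5.659219
Step 2: Project.
Since ||x|| > R, scale = R/||x|| = 4/5.659219 = 0.706811, proj(x) = scale * x
proj(x) = [-0.248727, -2.993981, -2.624743, -0.291418]
Step 3: Dot product.
a^T * proj(x) = -5*(-0.248727) - 3*(-2.993981) + 5*(-2.624743) + 0*(-0.291418) = -2.8981


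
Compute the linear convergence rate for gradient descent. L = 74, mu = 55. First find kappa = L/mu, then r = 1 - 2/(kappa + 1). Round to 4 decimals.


Step 1: Compute the condition number.
kappa = L/mu = 74/55 = 1.3455
Step 2: Compute the convergence rate.
r = 1 - 2/(kappa + 1) = 1 - 2*mu/(L + mu) = (L - mu)/(L + mu) = 19/129 = 0.1473


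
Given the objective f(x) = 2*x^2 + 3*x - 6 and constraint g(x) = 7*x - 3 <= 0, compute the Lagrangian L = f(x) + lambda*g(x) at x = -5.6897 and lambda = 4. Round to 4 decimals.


Step 1: Evaluate f(x).
f(-5.6897) = 2*(-5.6897)^2 + 3*(-5.6897) - 6 = 41.6763
Step 2: Evaluate g(x).
g(-5.6897) = 7*-5.6897 - 3 = -42.8279
Step 3: Compute Lagrangian.
L = 41.6763 + 4*-42.8279 = -129.6353


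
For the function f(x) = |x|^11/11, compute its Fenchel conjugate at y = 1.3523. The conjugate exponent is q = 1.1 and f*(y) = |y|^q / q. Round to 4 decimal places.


The conjugate exponent q satisfies 1/p + 1/q = 1.
p = 11, so q = 11/(11 - 1) = 1.1
|y|^q = 1.3523^1.1 = 1.3937
f*(1.3523) = 1.3937 / 1.1 = 1.267


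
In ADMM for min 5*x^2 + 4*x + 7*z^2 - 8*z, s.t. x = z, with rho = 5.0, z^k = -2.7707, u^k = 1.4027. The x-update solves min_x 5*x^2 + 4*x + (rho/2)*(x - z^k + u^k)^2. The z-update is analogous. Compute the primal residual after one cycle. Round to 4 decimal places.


ADMM iteration with rho = 5.0, z^k = -2.7707, u^k = 1.4027
Step 1: x-update.
Minimize 5*x^2 + 4*x + (5.0/2)*(x + 2.7707 + 1.4027)^2
FOC: (2*5 + 5.0)*x = -4 + 5.0*(-2.7707 - 1.4027)
x^{k+1} = -1.6578
Step 2: z-update.
Minimize 7*z^2 - 8*z + (5.0/2)*(-1.6578 - z + 1.4027)^2
FOC: (2*7 + 5.0)*z = 8 + 5.0*(-1.6578 + 1.4027)
z^{k+1} = 0.3539
Step 3: u-update.
u^{k+1} = 1.4027 - 1.6578 - 0.3539 = -0.609
Step 4: Primal residual = |-1.6578 - 0.3539| = 2.0117


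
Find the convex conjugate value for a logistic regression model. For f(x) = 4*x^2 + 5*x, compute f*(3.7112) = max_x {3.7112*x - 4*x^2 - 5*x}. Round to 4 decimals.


f*(y) = sup_x {y*x - a*x^2 - b*x} = sup_x {(y-b)*x - a*x^2}
FOC: (y - b) - 2a*x = 0 => x* = (y - b)/(2a)
x* = (3.7112 - 5)/(2*4) = -0.1611
f*(3.7112) = (y-b)^2/(4a) = (3.7112 - 5)^2/(4*4)
= 1.661/16 = 0.1038


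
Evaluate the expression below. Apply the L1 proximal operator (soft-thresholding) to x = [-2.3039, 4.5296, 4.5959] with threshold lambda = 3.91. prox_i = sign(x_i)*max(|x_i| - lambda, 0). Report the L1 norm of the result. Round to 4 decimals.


Soft-thresholding with lambda = 3.91:
prox(-2.3039) = sign(-2.3039)*max(|-2.3039| - 3.91, 0) = 0.0
prox(4.5296) = sign(4.5296)*max(|4.5296| - 3.91, 0) = 0.6196
prox(4.5959) = sign(4.5959)*max(|4.5959| - 3.91, 0) = 0.6859
prox(x) = [0.0, 0.6196, 0.6859]
||prox(x)||_1 = 0.0 + 0.6196 + 0.6859 = 1.3055


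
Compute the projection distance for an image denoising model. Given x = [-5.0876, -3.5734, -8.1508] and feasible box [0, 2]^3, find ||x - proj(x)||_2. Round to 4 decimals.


Project each component onto [0, 2].
clip(-5.0876) = 0.0, clip(-3.5734) = 0.0, clip(-8.1508) = 0.0
Projection = [0.0, 0.0, 0.0]
Squared diffs: [25.8837, 12.7692, 66.4355]
Distance = sqrt(105.0884) = 10.2513


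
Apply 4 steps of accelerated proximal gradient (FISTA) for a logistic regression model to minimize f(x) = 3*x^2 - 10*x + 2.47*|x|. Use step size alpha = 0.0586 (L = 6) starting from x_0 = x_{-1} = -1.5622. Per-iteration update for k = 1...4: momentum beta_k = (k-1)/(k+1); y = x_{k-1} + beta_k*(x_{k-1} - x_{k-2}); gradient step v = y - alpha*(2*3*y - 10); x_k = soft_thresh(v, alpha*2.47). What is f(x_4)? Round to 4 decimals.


FISTA on f(x) = 3*x^2 - 10*x + 2.47*|x|
L = 6, alpha = 0.0586
Iteration 1: beta = 0.0, y = -1.5622 + 0.0*(-1.5622 + 1.5622) = -1.5622
  grad(y) = -19.3732, v = y - alpha*grad = -0.4269
  prox(v) = soft_thresh(-0.4269, 0.1447) = -0.2822
Iteration 2: beta = 0.3333, y = -0.2822 + 0.3333*(-0.2822 + 1.5622) = 0.1445
  grad(y) = -9.1331, v = y - alpha*grad = 0.6797
  prox(v) = soft_thresh(0.6797, 0.1447) = 0.5349
Iteration 3: beta = 0.5, y = 0.5349 + 0.5*(0.5349 + 0.2822) = 0.9435
  grad(y) = -4.339, v = y - alpha*grad = 1.1978
  prox(v) = soft_thresh(1.1978, 0.1447) = 1.053
Iteration 4: beta = 0.6, y = 1.053 + 0.6*(1.053 - 0.5349) = 1.3639
  grad(y) = -1.8167, v = y - alpha*grad = 1.4703
  prox(v) = soft_thresh(1.4703, 0.1447) = 1.3256
f(x_4) = 3*1.3256^2 - 10*1.3256 + 2.47*|1.3256| = -4.7101


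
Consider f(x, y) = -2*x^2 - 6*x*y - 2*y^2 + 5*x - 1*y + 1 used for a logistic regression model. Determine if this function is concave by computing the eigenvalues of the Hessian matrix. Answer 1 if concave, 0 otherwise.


The Hessian of f(x,y) = -2*x^2 - 6*x*y - 2*y^2 + 5*x - 1*y + 1 is:
H = [[-4, -6], [-6, -4]]
Trace = -4 - 4 = -8
Determinant = -4*-4 - (-6)^2 = -20
Discriminant = (-8)^2 - 4*-20 = 144.0
Eigenvalues: lambda_1 = -10.0, lambda_2 = 2.0
The function is not concave.

0


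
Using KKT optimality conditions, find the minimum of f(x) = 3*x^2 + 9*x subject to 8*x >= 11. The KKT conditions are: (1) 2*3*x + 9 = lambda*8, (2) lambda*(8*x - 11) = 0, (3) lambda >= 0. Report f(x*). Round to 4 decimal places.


Step 1: Try lambda = 0 (constraint inactive).
x_unc = -9/(2*3) = -1.5
Check: 8*-1.5 = -12.0 < 11 -- violated!
Step 2: Constraint must be active: 8*x = 11
x* = 11/8 = 1.375
lambda = (2*3*1.375 + 9)/8 = 2.1563
Step 3: Compute optimal value.
f(x*) = 3*1.375^2 + 9*1.375 = 18.0469


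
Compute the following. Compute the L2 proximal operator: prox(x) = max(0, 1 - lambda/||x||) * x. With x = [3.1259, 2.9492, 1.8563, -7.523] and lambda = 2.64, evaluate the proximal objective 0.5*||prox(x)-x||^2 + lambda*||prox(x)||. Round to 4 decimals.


Step 1: Compute ||x||.
||x|| = 8.8606
Step 2: Compute scaling factor.
scale = max(0, 1 - 2.64/8.8606) = 0.7021
Step 3: prox(x) = [2.1945, 2.0705, 1.3032, -5.2815]
||prox(x)|| = 6.2206
Step 4: Proximal objective.
0.5*||prox-x||^2 = 3.4848
lambda*||prox|| = 16.4224
Total = 19.9072


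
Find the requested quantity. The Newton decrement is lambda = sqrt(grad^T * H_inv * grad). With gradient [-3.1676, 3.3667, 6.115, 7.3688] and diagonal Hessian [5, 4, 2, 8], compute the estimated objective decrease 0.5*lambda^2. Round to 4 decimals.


Step 1: H is diagonal, so H^(-1) * g = [-0.6335, 0.8417, 3.0575, 0.9211].
Step 2: g^T H^(-1) g = sum_i g_i^2 / H_ii
  = (-3.1676)^2/5 + (3.3667)^2/4 + (6.115)^2/2 + (7.3688)^2/8
  = 2.0067 + 2.8337 + 18.6966 + 6.7874 = 30.3244
Step 3: Objective decrease = 0.5 * g^T H^(-1) g = 15.1622


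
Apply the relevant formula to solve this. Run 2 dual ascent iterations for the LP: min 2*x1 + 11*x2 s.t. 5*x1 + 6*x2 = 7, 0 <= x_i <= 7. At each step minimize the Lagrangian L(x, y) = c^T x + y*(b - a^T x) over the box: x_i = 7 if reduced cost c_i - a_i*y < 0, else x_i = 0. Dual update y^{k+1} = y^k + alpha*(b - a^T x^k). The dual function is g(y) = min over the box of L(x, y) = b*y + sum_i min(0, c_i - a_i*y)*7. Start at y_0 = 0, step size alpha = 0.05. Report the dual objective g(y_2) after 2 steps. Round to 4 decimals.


Dual ascent for LP: min 2*x1 + 11*x2, 5*x1 + 6*x2 = 7, 0 <= x_i <= 7
Step 1: y^k = 0.0, reduced costs: (2.0, 11.0)
  x^k = (0.0, 0.0), subgradient = b - a^T x = 7.0
  y^{k+1} = 0.0 + 0.05*7.0 = 0.35
Step 2: y^k = 0.35, reduced costs: (0.25, 8.9)
  x^k = (0.0, 0.0), subgradient = b - a^T x = 7.0
  y^{k+1} = 0.35 + 0.05*7.0 = 0.7
Dual objective at y_2 = 0.7: reduced costs (-1.5, 6.8), box minimizer x = (7.0, 0.0)
g(y_2) = b*y + (c1 - a1*y)*x1 + (c2 - a2*y)*x2 = 7*0.7 + (-1.5)*7.0 + 6.8*0.0 = 4.9 - 10.5 + 0.0 = -5.6


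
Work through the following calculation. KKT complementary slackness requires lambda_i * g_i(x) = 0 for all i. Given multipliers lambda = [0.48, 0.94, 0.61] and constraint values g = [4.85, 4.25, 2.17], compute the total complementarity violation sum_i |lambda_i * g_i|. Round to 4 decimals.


KKT complementary slackness check:
lambda_1 * g_1 = 0.48 * 4.85 = 2.328
lambda_2 * g_2 = 0.94 * 4.25 = 3.995
lambda_3 * g_3 = 0.61 * 2.17 = 1.3237
Total violation = 2.328 + 3.995 + 1.3237 = 7.6467


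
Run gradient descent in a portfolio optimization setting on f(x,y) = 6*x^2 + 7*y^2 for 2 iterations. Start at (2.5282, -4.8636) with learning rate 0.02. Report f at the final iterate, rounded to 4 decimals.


Gradient descent on f(x,y) = 6*x^2 + 7*y^2.
Starting point: (2.5282, -4.8636), alpha = 0.02
Step 1: grad_x = 2*6*2.5282 = 30.3384, grad_y = 2*7*-4.8636 = -68.0904
  x_1 = 2.5282 - 0.02*30.3384 = 1.9214
  y_1 = -4.8636 - 0.02*-68.0904 = -3.5018
Step 2: grad_x = 2*6*1.9214 = 23.0572, grad_y = 2*7*-3.5018 = -49.0251
  x_2 = 1.9214 - 0.02*23.0572 = 1.4603
  y_2 = -3.5018 - 0.02*-49.0251 = -2.5213
f(1.4603, -2.5213) = 6*1.4603^2 + 7*(-2.5213)^2 = 57.293


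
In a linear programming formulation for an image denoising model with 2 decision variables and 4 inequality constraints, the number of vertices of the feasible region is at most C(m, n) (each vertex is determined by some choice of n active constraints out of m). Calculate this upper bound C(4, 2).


Each vertex corresponds to some choice of n active constraints out of m, so the number of vertices is at most C(m, n) = m! / (n!(m-n)!).
m = 4, n = 2
Numerator: 4 * 3
Denominator: 2! = 2
C(4, 2) = 6


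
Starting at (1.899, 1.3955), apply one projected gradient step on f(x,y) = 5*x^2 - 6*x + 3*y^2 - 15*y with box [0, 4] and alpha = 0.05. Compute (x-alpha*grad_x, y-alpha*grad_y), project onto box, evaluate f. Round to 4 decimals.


Step 1: Compute gradient at (1.899, 1.3955).
grad_x = 2*5*1.899 - 6 = 12.99
grad_y = 2*3*1.3955 - 15 = -6.627
Step 2: Gradient step.
x_raw = 1.899 - 0.05*12.99 = 1.2495
y_raw = 1.3955 - 0.05*-6.627 = 1.7269
Step 3: Project onto [0, 4].
x_proj = clip(1.2495) = 1.2495
y_proj = clip(1.7269) = 1.7269
Step 4: Evaluate f.
f(1.2495, 1.7269) = -16.6475


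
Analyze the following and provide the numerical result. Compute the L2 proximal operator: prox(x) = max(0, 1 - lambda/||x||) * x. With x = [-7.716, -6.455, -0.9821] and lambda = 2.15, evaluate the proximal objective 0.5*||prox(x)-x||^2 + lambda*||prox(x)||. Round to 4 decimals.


Step 1: Compute ||x||.
||x|| = 10.1078
Step 2: Compute scaling factor.
scale = max(0, 1 - 2.15/10.1078) = 0.7873
Step 3: prox(x) = [-6.0748, -5.082, -0.7732]
||prox(x)|| = 7.9578
Step 4: Proximal objective.
0.5*||prox-x||^2 = 2.3113
lambda*||prox|| = 17.1093
Total = 19.4206


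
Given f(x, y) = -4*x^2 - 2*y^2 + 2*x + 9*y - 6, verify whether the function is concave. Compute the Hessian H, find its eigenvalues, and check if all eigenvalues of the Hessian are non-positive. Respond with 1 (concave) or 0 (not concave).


The Hessian of f(x,y) = -4*x^2 - 2*y^2 + 2*x + 9*y - 6 is:
H = [[-8, 0], [0, -4]]
Trace = -8 - 4 = -12
Determinant = -8*-4 - (0)^2 = 32
Discriminant = (-12)^2 - 4*32 = 16.0
Eigenvalues: lambda_1 = -8.0, lambda_2 = -4.0
The function is concave.

1


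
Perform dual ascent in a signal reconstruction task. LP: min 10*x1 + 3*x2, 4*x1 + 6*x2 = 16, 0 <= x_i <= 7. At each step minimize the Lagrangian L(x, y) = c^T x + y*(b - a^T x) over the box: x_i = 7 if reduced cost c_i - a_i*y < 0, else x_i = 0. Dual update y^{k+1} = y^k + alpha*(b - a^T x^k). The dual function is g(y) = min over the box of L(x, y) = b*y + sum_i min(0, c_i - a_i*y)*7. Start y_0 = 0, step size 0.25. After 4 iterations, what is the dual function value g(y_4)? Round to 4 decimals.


Dual ascent for LP: min 10*x1 + 3*x2, 4*x1 + 6*x2 = 16, 0 <= x_i <= 7
Step 1: y^k = 0.0, reduced costs: (10.0, 3.0)
  x^k = (0.0, 0.0), subgradient = b - a^T x = 16.0
  y^{k+1} = 0.0 + 0.25*16.0 = 4.0
Step 2: y^k = 4.0, reduced costs: (-6.0, -21.0)
  x^k = (7.0, 7.0), subgradient = b - a^T x = -54.0
  y^{k+1} = 4.0 + 0.25*-54.0 = -9.5
Step 3: y^k = -9.5, reduced costs: (48.0, 60.0)
  x^k = (0.0, 0.0), subgradient = b - a^T x = 16.0
  y^{k+1} = -9.5 + 0.25*16.0 = -5.5
Step 4: y^k = -5.5, reduced costs: (32.0, 36.0)
  x^k = (0.0, 0.0), subgradient = b - a^T x = 16.0
  y^{k+1} = -5.5 + 0.25*16.0 = -1.5
Dual objective at y_4 = -1.5: reduced costs (16.0, 12.0), box minimizer x = (0.0, 0.0)
g(y_4) = b*y + (c1 - a1*y)*x1 + (c2 - a2*y)*x2 = 16*(-1.5) + 16.0*0.0 + 12.0*0.0 = -24.0 + 0.0 + 0.0 = -24.0


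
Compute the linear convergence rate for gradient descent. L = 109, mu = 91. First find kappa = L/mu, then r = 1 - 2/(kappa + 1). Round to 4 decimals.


Step 1: Compute the condition number.
kappa = L/mu = 109/91 = 1.1978
Step 2: Compute the convergence rate.
r = 1 - 2/(kappa + 1) = 1 - 2*mu/(L + mu) = (L - mu)/(L + mu) = 18/200 = 0.09


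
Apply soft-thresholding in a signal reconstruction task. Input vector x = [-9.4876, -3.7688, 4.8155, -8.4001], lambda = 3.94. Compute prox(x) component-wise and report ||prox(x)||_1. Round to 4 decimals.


Soft-thresholding with lambda = 3.94:
prox(-9.4876) = sign(-9.4876)*max(|-9.4876| - 3.94, 0) = -5.5476
prox(-3.7688) = sign(-3.7688)*max(|-3.7688| - 3.94, 0) = 0.0
prox(4.8155) = sign(4.8155)*max(|4.8155| - 3.94, 0) = 0.8755
prox(-8.4001) = sign(-8.4001)*max(|-8.4001| - 3.94, 0) = -4.4601
prox(x) = [-5.5476, 0.0, 0.8755, -4.4601]
||prox(x)||_1 = 5.5476 + 0.0 + 0.8755 + 4.4601 = 10.8832


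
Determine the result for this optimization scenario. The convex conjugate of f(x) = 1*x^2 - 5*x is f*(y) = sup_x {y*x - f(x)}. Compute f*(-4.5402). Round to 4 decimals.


f*(y) = sup_x {y*x - a*x^2 - b*x} = sup_x {(y-b)*x - a*x^2}
FOC: (y - b) - 2a*x = 0 => x* = (y - b)/(2a)
x* = (-4.5402 + 5)/(2*1) = 0.2299
f*(-4.5402) = (y-b)^2/(4a) = (-4.5402 + 5)^2/(4*1)
= 0.2114/4 = 0.0529


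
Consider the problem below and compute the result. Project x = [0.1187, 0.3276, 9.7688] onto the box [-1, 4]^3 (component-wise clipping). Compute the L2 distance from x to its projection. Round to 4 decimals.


Project each component onto [-1, 4].
clip(0.1187) = 0.1187, clip(0.3276) = 0.3276, clip(9.7688) = 4.0
Projection = [0.1187, 0.3276, 4.0]
Squared diffs: [0.0, 0.0, 33.2791]
Distance = sqrt(33.2791) = 5.7688


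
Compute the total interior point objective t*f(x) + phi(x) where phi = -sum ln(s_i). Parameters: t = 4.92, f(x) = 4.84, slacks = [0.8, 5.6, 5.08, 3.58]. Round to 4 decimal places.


Step 1: Compute log-barrier.
ln values: [-0.2231, 1.7228, 1.6253, 1.2754]
phi = -(-0.2231 + 1.7228 + 1.6253 + 1.2754) = -4.4003
Step 2: Compute augmented objective.
t*f(x) = 4.92*4.84 = 23.8128
Total = 23.8128 - 4.4003 = 19.4125


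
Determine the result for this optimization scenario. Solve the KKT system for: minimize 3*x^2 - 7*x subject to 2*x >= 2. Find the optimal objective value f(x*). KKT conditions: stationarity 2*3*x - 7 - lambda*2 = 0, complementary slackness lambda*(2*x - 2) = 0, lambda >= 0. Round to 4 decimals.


Step 1: Try lambda = 0 (constraint inactive).
Stationarity: 2*3*x - 7 = 0
x* = 7/(2*3) = 7/6 = 1.1667 (rounded; the exact value 7/6 is used below)
Check constraint: 2*1.1667 = 2.3334 >= 2 -- satisfied.
Step 2: Compute optimal value.
f(x*) = 3*(7/6)^2 - 7*(7/6) = -4.0833


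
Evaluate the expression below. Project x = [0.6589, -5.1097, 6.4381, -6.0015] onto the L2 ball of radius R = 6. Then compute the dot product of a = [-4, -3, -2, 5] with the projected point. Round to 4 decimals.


Step 1: Compute ||x|| (intermediates to 6 decimals).
||x|| = sqrt(0.6589^2 + (-5.1097)^2 + 6.4381^2 + (-6.0015)^2) = 10.198545
Step 2: Project.
Since ||x|| > R, scale = R/||x|| = 6/10.198545 = 0.588319, proj(x) = scale * x
proj(x) = [0.387643, -3.006134, 3.787657, -3.530796]
Step 3: Dot product.
a^T * proj(x) = -4*0.387643 - 3*(-3.006134) - 2*3.787657 + 5*(-3.530796) = -17.7615


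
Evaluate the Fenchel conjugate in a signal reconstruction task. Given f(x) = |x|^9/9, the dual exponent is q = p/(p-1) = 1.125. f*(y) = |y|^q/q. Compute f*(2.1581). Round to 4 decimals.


The conjugate exponent q satisfies 1/p + 1/q = 1.
p = 9, so q = 9/(9 - 1) = 1.125
|y|^q = 2.1581^1.125 = 2.3759
f*(2.1581) = 2.3759 / 1.125 = 2.1119


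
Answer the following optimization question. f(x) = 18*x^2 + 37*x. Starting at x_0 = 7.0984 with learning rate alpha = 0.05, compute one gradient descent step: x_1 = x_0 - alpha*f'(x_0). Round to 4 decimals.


We compute the gradient at x_0 and apply the update.
f'(x) = 36*x + 37
f'(7.0984) = 36*7.0984 + 37 = 292.5424
x_1 = 7.0984 - 0.05*292.5424 = -7.5287


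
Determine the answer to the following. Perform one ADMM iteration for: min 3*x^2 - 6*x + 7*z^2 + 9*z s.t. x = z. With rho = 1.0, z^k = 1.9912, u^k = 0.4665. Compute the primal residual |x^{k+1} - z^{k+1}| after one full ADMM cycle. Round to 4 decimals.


ADMM iteration with rho = 1.0, z^k = 1.9912, u^k = 0.4665
Step 1: x-update.
Minimize 3*x^2 - 6*x + (1.0/2)*(x - 1.9912 + 0.4665)^2
FOC: (2*3 + 1.0)*x = 6 + 1.0*(1.9912 - 0.4665)
x^{k+1} = 1.075
Step 2: z-update.
Minimize 7*z^2 + 9*z + (1.0/2)*(1.075 - z + 0.4665)^2
FOC: (2*7 + 1.0)*z = -9 + 1.0*(1.075 + 0.4665)
z^{k+1} = -0.4972
Step 3: u-update.
u^{k+1} = 0.4665 + 1.075 + 0.4972 = 2.0387
Step 4: Primal residual = |1.075 + 0.4972| = 1.5722


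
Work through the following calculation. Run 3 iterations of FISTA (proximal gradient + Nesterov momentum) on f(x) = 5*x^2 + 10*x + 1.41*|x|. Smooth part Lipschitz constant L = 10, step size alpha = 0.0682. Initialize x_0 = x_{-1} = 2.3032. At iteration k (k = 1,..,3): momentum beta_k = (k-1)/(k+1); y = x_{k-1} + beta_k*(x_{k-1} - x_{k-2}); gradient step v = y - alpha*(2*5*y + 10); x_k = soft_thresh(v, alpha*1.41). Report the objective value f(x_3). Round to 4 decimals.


FISTA on f(x) = 5*x^2 + 10*x + 1.41*|x|
L = 10, alpha = 0.0682
Iteration 1: beta = 0.0, y = 2.3032 + 0.0*(2.3032 - 2.3032) = 2.3032
  grad(y) = 33.032, v = y - alpha*grad = 0.0504
  prox(v) = soft_thresh(0.0504, 0.0962) = 0.0
Iteration 2: beta = 0.3333, y = 0.0 + 0.3333*(0.0 - 2.3032) = -0.7677
  grad(y) = 2.3227, v = y - alpha*grad = -0.9261
  prox(v) = soft_thresh(-0.9261, 0.0962) = -0.83
Iteration 3: beta = 0.5, y = -0.83 + 0.5*(-0.83 - 0.0) = -1.245
  grad(y) = -2.4497, v = y - alpha*grad = -1.0779
  prox(v) = soft_thresh(-1.0779, 0.0962) = -0.9817
f(x_3) = 5*(-0.9817)^2 + 10*(-0.9817) + 1.41*|-0.9817| = -3.6141


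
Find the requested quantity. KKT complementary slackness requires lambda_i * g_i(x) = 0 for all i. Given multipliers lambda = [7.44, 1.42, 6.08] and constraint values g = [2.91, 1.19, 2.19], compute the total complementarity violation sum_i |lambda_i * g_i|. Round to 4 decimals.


KKT complementary slackness check:
lambda_1 * g_1 = 7.44 * 2.91 = 21.6504
lambda_2 * g_2 = 1.42 * 1.19 = 1.6898
lambda_3 * g_3 = 6.08 * 2.19 = 13.3152
Total violation = 21.6504 + 1.6898 + 13.3152 = 36.6554


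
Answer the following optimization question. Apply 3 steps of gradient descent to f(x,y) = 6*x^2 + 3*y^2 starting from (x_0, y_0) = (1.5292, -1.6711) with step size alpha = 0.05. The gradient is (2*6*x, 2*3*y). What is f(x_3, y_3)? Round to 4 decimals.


Gradient descent on f(x,y) = 6*x^2 + 3*y^2.
Starting point: (1.5292, -1.6711), alpha = 0.05
Step 1: grad_x = 2*6*1.5292 = 18.3504, grad_y = 2*3*-1.6711 = -10.0266
  x_1 = 1.5292 - 0.05*18.3504 = 0.6117
  y_1 = -1.6711 - 0.05*-10.0266 = -1.1698
Step 2: grad_x = 2*6*0.6117 = 7.3402, grad_y = 2*3*-1.1698 = -7.0186
  x_2 = 0.6117 - 0.05*7.3402 = 0.2447
  y_2 = -1.1698 - 0.05*-7.0186 = -0.8188
Step 3: grad_x = 2*6*0.2447 = 2.9361, grad_y = 2*3*-0.8188 = -4.913
  x_3 = 0.2447 - 0.05*2.9361 = 0.0979
  y_3 = -0.8188 - 0.05*-4.913 = -0.5732
f(0.0979, -0.5732) = 6*0.0979^2 + 3*(-0.5732)^2 = 1.0431


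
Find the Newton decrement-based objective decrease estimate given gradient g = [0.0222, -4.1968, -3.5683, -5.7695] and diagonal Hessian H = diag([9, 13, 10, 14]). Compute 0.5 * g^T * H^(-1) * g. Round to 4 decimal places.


Step 1: H is diagonal, so H^(-1) * g = [0.0025, -0.3228, -0.3568, -0.4121].
Step 2: g^T H^(-1) g = sum_i g_i^2 / H_ii
  = (0.0222)^2/9 + (-4.1968)^2/13 + (-3.5683)^2/10 + (-5.7695)^2/14
  = 0.0001 + 1.3549 + 1.2733 + 2.3777 = 5.0058
Step 3: Objective decrease = 0.5 * g^T H^(-1) g = 2.5029


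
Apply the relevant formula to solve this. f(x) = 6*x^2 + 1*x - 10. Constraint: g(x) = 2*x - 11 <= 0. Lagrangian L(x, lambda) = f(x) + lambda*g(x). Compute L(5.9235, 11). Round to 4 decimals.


Step 1: Evaluate f(x).
f(5.9235) = 6*5.9235^2 + 1*5.9235 - 10 = 206.4506
Step 2: Evaluate g(x).
g(5.9235) = 2*5.9235 - 11 = 0.847
Step 3: Compute Lagrangian.
L = 206.4506 + 11*0.847 = 215.7676


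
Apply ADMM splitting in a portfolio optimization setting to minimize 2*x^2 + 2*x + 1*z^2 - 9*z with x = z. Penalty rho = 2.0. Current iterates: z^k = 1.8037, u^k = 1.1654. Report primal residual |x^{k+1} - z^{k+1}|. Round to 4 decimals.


ADMM iteration with rho = 2.0, z^k = 1.8037, u^k = 1.1654
Step 1: x-update.
Minimize 2*x^2 + 2*x + (2.0/2)*(x - 1.8037 + 1.1654)^2
FOC: (2*2 + 2.0)*x = -2 + 2.0*(1.8037 - 1.1654)
x^{k+1} = -0.1206
Step 2: z-update.
Minimize 1*z^2 - 9*z + (2.0/2)*(-0.1206 - z + 1.1654)^2
FOC: (2*1 + 2.0)*z = 9 + 2.0*(-0.1206 + 1.1654)
z^{k+1} = 2.7724
Step 3: u-update.
u^{k+1} = 1.1654 - 0.1206 - 2.7724 = -1.7276
Step 4: Primal residual = |-0.1206 - 2.7724| = 2.893


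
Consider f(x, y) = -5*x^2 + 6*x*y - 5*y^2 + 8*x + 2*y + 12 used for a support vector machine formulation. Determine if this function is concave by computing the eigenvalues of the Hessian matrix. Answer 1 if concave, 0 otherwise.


The Hessian of f(x,y) = -5*x^2 + 6*x*y - 5*y^2 + 8*x + 2*y + 12 is:
H = [[-10, 6], [6, -10]]
Trace = -10 - 10 = -20
Determinant = -10*-10 - (6)^2 = 64
Discriminant = (-20)^2 - 4*64 = 144.0
Eigenvalues: lambda_1 = -16.0, lambda_2 = -4.0
The function is concave.

1


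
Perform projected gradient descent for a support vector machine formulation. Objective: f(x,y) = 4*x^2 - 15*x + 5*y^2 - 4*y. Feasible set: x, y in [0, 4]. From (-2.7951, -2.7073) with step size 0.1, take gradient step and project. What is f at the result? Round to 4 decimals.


Step 1: Compute gradient at (-2.7951, -2.7073).
grad_x = 2*4*-2.7951 - 15 = -37.3608
grad_y = 2*5*-2.7073 - 4 = -31.073
Step 2: Gradient step.
x_raw = -2.7951 - 0.1*-37.3608 = 0.941
y_raw = -2.7073 - 0.1*-31.073 = 0.4
Step 3: Project onto [0, 4].
x_proj = clip(0.941) = 0.941
y_proj = clip(0.4) = 0.4
Step 4: Evaluate f.
f(0.941, 0.4) = -11.3729


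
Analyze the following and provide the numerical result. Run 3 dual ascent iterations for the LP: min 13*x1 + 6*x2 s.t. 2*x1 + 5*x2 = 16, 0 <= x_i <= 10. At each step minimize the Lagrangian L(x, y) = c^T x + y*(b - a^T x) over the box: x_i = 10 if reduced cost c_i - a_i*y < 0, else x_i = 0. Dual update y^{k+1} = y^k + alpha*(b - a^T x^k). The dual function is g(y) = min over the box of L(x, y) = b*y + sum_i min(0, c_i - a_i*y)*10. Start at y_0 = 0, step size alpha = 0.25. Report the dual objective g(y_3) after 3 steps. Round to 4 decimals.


Dual ascent for LP: min 13*x1 + 6*x2, 2*x1 + 5*x2 = 16, 0 <= x_i <= 10
Step 1: y^k = 0.0, reduced costs: (13.0, 6.0)
  x^k = (0.0, 0.0), subgradient = b - a^T x = 16.0
  y^{k+1} = 0.0 + 0.25*16.0 = 4.0
Step 2: y^k = 4.0, reduced costs: (5.0, -14.0)
  x^k = (0.0, 10.0), subgradient = b - a^T x = -34.0
  y^{k+1} = 4.0 + 0.25*-34.0 = -4.5
Step 3: y^k = -4.5, reduced costs: (22.0, 28.5)
  x^k = (0.0, 0.0), subgradient = b - a^T x = 16.0
  y^{k+1} = -4.5 + 0.25*16.0 = -0.5
Dual objective at y_3 = -0.5: reduced costs (14.0, 8.5), box minimizer x = (0.0, 0.0)
g(y_3) = b*y + (c1 - a1*y)*x1 + (c2 - a2*y)*x2 = 16*(-0.5) + 14.0*0.0 + 8.5*0.0 = -8.0 + 0.0 + 0.0 = -8.0


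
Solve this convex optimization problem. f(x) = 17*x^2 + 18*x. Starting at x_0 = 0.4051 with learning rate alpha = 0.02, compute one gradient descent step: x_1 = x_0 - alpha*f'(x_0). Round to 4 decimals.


We compute the gradient at x_0 and apply the update.
f'(x) = 34*x + 18
f'(0.4051) = 34*0.4051 + 18 = 31.7734
x_1 = 0.4051 - 0.02*31.7734 = -0.2304


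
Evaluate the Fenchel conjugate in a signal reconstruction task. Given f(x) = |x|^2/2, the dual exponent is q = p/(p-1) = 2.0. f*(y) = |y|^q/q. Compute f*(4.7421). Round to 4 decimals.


The conjugate exponent q satisfies 1/p + 1/q = 1.
p = 2, so q = 2/(2 - 1) = 2.0
|y|^q = 4.7421^2.0 = 22.4875
f*(4.7421) = 22.4875 / 2.0 = 11.2438


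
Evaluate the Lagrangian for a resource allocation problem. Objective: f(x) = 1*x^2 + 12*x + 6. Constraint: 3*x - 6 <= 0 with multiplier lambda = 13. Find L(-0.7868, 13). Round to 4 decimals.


Step 1: Evaluate f(x).
f(-0.7868) = 1*(-0.7868)^2 + 12*(-0.7868) + 6 = -2.8225
Step 2: Evaluate g(x).
g(-0.7868) = 3*-0.7868 - 6 = -8.3604
Step 3: Compute Lagrangian.
L = -2.8225 + 13*-8.3604 = -111.5077


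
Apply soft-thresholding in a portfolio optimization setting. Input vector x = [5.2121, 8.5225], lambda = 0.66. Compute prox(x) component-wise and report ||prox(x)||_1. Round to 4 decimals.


Soft-thresholding with lambda = 0.66:
prox(5.2121) = sign(5.2121)*max(|5.2121| - 0.66, 0) = 4.5521
prox(8.5225) = sign(8.5225)*max(|8.5225| - 0.66, 0) = 7.8625
prox(x) = [4.5521, 7.8625]
||prox(x)||_1 = 4.5521 + 7.8625 = 12.4146


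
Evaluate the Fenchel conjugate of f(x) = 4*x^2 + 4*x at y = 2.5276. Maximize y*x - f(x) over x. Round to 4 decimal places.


f*(y) = sup_x {y*x - a*x^2 - b*x} = sup_x {(y-b)*x - a*x^2}
FOC: (y - b) - 2a*x = 0 => x* = (y - b)/(2a)
x* = (2.5276 - 4)/(2*4) = -0.1841
f*(2.5276) = (y-b)^2/(4a) = (2.5276 - 4)^2/(4*4)
= 2.168/16 = 0.1355


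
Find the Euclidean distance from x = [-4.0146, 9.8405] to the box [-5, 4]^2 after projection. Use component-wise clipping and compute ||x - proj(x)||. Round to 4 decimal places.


Project each component onto [-5, 4].
clip(-4.0146) = -4.0146, clip(9.8405) = 4.0
Projection = [-4.0146, 4.0]
Squared diffs: [0.0, 34.1114]
Distance = sqrt(34.1114) = 5.8405


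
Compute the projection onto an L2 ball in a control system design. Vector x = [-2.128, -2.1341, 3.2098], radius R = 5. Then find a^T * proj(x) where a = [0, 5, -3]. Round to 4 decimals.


Step 1: Compute ||x|| (intermediates to 6 decimals).
||x|| = sqrt((-2.128)^2 + (-2.1341)^2 + 3.2098^2) = 4.402906
Step 2: Project.
Since ||x|| <= R, proj = x (no scaling needed).
proj(x) = [-2.128, -2.1341, 3.2098]
Step 3: Dot product.
a^T * proj(x) = 0*(-2.128) + 5*(-2.1341) - 3*3.2098 = -20.2999


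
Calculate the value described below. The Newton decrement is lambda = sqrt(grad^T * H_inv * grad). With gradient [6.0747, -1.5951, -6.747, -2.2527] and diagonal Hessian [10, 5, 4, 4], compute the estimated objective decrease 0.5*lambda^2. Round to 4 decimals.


Step 1: H is diagonal, so H^(-1) * g = [0.6075, -0.319, -1.6868, -0.5632].
Step 2: g^T H^(-1) g = sum_i g_i^2 / H_ii
  = (6.0747)^2/10 + (-1.5951)^2/5 + (-6.747)^2/4 + (-2.2527)^2/4
  = 3.6902 + 0.5089 + 11.3805 + 1.2687 = 16.8482
Step 3: Objective decrease = 0.5 * g^T H^(-1) g = 8.4241
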